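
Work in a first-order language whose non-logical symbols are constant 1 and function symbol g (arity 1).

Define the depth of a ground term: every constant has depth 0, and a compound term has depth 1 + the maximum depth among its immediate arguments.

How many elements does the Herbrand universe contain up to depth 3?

4

Count level by level. With function symbols g/1, the terms of depth ≤ k are the 1 constant together with each function applied to depth-≤(k−1) tuples, so N_k = 1 + N_{k-1}.
N_0 = 1
N_1 = 1 + 1 = 2
N_2 = 1 + 2 = 3
N_3 = 1 + 3 = 4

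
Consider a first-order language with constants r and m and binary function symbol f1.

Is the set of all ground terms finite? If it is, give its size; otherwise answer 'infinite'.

The signature has at least one function symbol (f1, arity 2) and at least one constant (r).
Iterating f1 gives infinitely many distinct ground terms: r, f1(r, r), f1(f1(r, r), f1(r, r)), ...
So the Herbrand universe is infinite.

infinite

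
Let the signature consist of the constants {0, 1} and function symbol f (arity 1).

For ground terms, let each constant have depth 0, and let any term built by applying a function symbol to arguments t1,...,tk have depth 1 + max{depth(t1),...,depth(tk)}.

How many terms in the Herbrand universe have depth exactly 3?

If N_k denotes the number of depth-≤k ground terms, the 2 constants give N_0 = 2, and each function symbol of arity r contributes N_{k-1}^r new terms at level k: N_k = 2 + N_{k-1}.
N_0 = 2
N_1 = 2 + 2 = 4
N_2 = 2 + 4 = 6
N_3 = 2 + 6 = 8
Terms of depth exactly 3: N_3 − N_2 = 8 − 6 = 2.

2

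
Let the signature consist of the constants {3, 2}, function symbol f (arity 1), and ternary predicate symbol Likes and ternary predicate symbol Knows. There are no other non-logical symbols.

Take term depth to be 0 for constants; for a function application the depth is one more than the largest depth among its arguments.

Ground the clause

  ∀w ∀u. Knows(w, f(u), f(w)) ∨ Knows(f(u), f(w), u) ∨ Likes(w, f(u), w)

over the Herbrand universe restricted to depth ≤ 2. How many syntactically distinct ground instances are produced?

36

Ground terms of depth ≤ 2:
  Let N_k = |{terms of depth ≤ k}|. Then N_0 = 2 and N_k = 2 + N_{k-1} for k ≥ 1 (one summand per function symbol, arity giving the exponent).
  N_0 = 2
  N_1 = 2 + 2 = 4
  N_2 = 2 + 4 = 6
  Explicitly: 3, 2, f(3), f(2), f(f(3)), f(f(2)).
So there are 6 ground terms available for substitution.
The body mentions every one of the 2 quantified variables; since ground terms form a free algebra, no two substitutions collapse to the same formula.
Number of ground instances = 6^2 = 36.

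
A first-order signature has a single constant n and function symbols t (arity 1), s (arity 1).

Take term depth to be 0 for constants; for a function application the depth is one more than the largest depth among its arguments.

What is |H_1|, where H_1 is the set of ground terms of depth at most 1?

Let N_k count ground terms of depth at most k. Each non-constant term of depth ≤ k is some function symbol applied to depth-≤(k−1) arguments, giving N_k = 1 + N_{k-1} + N_{k-1}.
N_0 = 1
N_1 = 1 + 1 + 1 = 3

3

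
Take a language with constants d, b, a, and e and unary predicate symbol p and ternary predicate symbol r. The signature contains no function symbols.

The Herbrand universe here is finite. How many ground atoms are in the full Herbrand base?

68

With no function symbols, the Herbrand universe is just the 4 constants.
Ground atoms per predicate: p: 4, r: 4^3 = 64.
Herbrand base size = 4 + 64 = 68.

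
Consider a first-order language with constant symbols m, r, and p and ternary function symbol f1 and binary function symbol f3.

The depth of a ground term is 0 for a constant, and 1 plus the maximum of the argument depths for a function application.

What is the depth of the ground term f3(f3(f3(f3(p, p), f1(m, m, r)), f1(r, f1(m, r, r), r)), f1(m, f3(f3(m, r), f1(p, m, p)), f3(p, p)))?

4

depth(f3(p, p)) = 1 + max(0, 0) = 1
depth(f1(m, m, r)) = 1 + max(0, 0, 0) = 1
depth(f3(f3(p, p), f1(m, m, r))) = 1 + max(1, 1) = 2
depth(f1(m, r, r)) = 1 + max(0, 0, 0) = 1
depth(f1(r, f1(m, r, r), r)) = 1 + max(0, 1, 0) = 2
depth(f3(f3(f3(p, p), f1(m, m, r)), f1(r, f1(m, r, r), r))) = 1 + max(2, 2) = 3
depth(f3(m, r)) = 1 + max(0, 0) = 1
depth(f1(p, m, p)) = 1 + max(0, 0, 0) = 1
depth(f3(f3(m, r), f1(p, m, p))) = 1 + max(1, 1) = 2
depth(f1(m, f3(f3(m, r), f1(p, m, p)), f3(p, p))) = 1 + max(0, 2, 1) = 3
depth(f3(f3(f3(f3(p, p), f1(m, m, r)), f1(r, f1(m, r, r), r)), f1(m, f3(f3(m, r), f1(p, m, p)), f3(p, p)))) = 1 + max(3, 3) = 4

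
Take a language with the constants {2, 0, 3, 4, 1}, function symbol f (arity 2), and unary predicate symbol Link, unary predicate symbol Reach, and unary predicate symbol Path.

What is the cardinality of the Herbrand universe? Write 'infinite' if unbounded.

The signature has at least one function symbol (f, arity 2) and at least one constant (2).
Iterating f gives infinitely many distinct ground terms: 2, f(2, 2), f(f(2, 2), f(2, 2)), ...
So the Herbrand universe is infinite.

infinite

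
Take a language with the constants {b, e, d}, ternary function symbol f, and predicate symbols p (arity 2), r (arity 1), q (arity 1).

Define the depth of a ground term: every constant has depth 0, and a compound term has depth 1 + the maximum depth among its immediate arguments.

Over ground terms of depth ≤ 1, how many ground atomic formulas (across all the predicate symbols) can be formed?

960

First count ground terms of depth ≤ 1.
If N_k denotes the number of depth-≤k ground terms, the 3 constants give N_0 = 3, and each function symbol of arity r contributes N_{k-1}^r new terms at level k: N_k = 3 + N_{k-1}^3.
N_0 = 3
N_1 = 3 + 3^3 = 30
So |H| = 30.
Each predicate of arity r yields |H|^r ground atoms (one per choice of an r-tuple from H):
  p: 30^2 = 900;  r: 30;  q: 30
Total ground atoms: 900 + 30 + 30 = 960.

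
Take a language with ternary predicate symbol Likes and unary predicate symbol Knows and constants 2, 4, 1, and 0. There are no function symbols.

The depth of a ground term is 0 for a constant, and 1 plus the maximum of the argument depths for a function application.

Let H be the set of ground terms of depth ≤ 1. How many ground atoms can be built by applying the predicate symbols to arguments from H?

68

First count ground terms of depth ≤ 1.
With no function symbols every ground term is a constant, so there are exactly 4 ground terms at every depth bound.
N_0 = 4
N_1 = 4
Explicitly: 2, 4, 1, 0.
So |H| = 4.
A ground atom is a predicate applied to a tuple of terms from H, so the count is the sum over predicates of |H|^arity:
  Likes: 4^3 = 64;  Knows: 4
Total ground atoms: 64 + 4 = 68.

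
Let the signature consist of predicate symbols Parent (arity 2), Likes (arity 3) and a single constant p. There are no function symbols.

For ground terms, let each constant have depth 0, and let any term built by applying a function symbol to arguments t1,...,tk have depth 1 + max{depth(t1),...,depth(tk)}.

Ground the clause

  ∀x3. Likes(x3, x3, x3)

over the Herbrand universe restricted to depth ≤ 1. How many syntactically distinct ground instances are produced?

Ground terms of depth ≤ 1:
  With no function symbols every ground term is a constant, so there is exactly 1 ground term at every depth bound.
  N_0 = 1
  N_1 = 1
  Explicitly: p.
So there is exactly 1 ground term available for substitution.
The variable x3 ranges independently over the available ground terms, and distinct assignments produce distinct instances.
Number of ground instances = 1.

1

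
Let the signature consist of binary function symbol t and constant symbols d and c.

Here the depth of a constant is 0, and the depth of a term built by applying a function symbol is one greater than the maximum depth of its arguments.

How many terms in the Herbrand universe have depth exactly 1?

4

Count level by level. With function symbols t/2, the terms of depth ≤ k are the 2 constants together with each function applied to depth-≤(k−1) tuples, so N_k = 2 + N_{k-1}^2.
N_0 = 2
N_1 = 2 + 2^2 = 6
Terms of depth exactly 1: N_1 − N_0 = 6 − 2 = 4.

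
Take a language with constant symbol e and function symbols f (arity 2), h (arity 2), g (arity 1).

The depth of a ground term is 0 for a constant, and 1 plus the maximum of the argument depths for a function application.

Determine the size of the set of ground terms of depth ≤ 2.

37

Let N_k count ground terms of depth at most k. Each non-constant term of depth ≤ k is some function symbol applied to depth-≤(k−1) arguments, giving N_k = 1 + N_{k-1}^2 + N_{k-1}^2 + N_{k-1}.
N_0 = 1
N_1 = 1 + 1^2 + 1^2 + 1 = 4
N_2 = 1 + 4^2 + 4^2 + 4 = 37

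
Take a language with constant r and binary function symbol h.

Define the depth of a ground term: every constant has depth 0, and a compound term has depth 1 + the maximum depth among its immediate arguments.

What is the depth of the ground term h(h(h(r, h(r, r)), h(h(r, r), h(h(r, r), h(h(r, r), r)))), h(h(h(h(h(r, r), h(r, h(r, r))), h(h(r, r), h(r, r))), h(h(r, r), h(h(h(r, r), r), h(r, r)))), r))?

depth(h(r, r)) = 1 + max(0, 0) = 1
depth(h(r, h(r, r))) = 1 + max(0, 1) = 2
depth(h(h(r, r), r)) = 1 + max(1, 0) = 2
depth(h(h(r, r), h(h(r, r), r))) = 1 + max(1, 2) = 3
depth(h(h(r, r), h(h(r, r), h(h(r, r), r)))) = 1 + max(1, 3) = 4
depth(h(h(r, h(r, r)), h(h(r, r), h(h(r, r), h(h(r, r), r))))) = 1 + max(2, 4) = 5
depth(h(h(r, r), h(r, h(r, r)))) = 1 + max(1, 2) = 3
depth(h(h(r, r), h(r, r))) = 1 + max(1, 1) = 2
depth(h(h(h(r, r), h(r, h(r, r))), h(h(r, r), h(r, r)))) = 1 + max(3, 2) = 4
depth(h(h(h(r, r), r), h(r, r))) = 1 + max(2, 1) = 3
depth(h(h(r, r), h(h(h(r, r), r), h(r, r)))) = 1 + max(1, 3) = 4
depth(h(h(h(h(r, r), h(r, h(r, r))), h(h(r, r), h(r, r))), h(h(r, r), h(h(h(r, r), r), h(r, r))))) = 1 + max(4, 4) = 5
depth(h(h(h(h(h(r, r), h(r, h(r, r))), h(h(r, r), h(r, r))), h(h(r, r), h(h(h(r, r), r), h(r, r)))), r)) = 1 + max(5, 0) = 6
depth(h(h(h(r, h(r, r)), h(h(r, r), h(h(r, r), h(h(r, r), r)))), h(h(h(h(h(r, r), h(r, h(r, r))), h(h(r, r), h(r, r))), h(h(r, r), h(h(h(r, r), r), h(r, r)))), r))) = 1 + max(5, 6) = 7

7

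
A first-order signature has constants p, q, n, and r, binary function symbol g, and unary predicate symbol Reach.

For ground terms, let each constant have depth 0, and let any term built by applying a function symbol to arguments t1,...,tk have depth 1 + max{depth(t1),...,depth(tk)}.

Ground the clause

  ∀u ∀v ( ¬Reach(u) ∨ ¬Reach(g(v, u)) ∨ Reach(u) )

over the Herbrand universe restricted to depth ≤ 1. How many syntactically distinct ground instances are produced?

Ground terms of depth ≤ 1:
  Count level by level. With function symbols g/2, the terms of depth ≤ k are the 4 constants together with each function applied to depth-≤(k−1) tuples, so N_k = 4 + N_{k-1}^2.
  N_0 = 4
  N_1 = 4 + 4^2 = 20
So there are 20 ground terms available for substitution.
Each of u, v ranges independently over the available ground terms, and distinct assignments produce distinct instances.
Number of ground instances = 20^2 = 400.

400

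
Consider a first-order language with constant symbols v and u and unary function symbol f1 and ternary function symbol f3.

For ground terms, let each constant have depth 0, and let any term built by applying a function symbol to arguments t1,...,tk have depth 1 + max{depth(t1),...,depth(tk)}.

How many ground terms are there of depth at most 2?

1742

Let N_k = |{terms of depth ≤ k}|. Then N_0 = 2 and N_k = 2 + N_{k-1} + N_{k-1}^3 for k ≥ 1 (one summand per function symbol, arity giving the exponent).
N_0 = 2
N_1 = 2 + 2 + 2^3 = 12
N_2 = 2 + 12 + 12^3 = 1742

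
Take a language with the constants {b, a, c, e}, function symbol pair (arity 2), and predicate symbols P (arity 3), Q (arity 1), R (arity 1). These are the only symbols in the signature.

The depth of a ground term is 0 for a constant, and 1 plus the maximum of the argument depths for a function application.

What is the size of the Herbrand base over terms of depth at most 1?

8040

First count ground terms of depth ≤ 1.
Let N_k = |{terms of depth ≤ k}|. Then N_0 = 4 and N_k = 4 + N_{k-1}^2 for k ≥ 1 (one summand per function symbol, arity giving the exponent).
N_0 = 4
N_1 = 4 + 4^2 = 20
So |H| = 20.
Ground atoms are formed by filling each argument slot of a predicate with a term from H, so an r-ary predicate gives |H|^r atoms:
  P: 20^3 = 8000;  Q: 20;  R: 20
Total ground atoms: 8000 + 20 + 20 = 8040.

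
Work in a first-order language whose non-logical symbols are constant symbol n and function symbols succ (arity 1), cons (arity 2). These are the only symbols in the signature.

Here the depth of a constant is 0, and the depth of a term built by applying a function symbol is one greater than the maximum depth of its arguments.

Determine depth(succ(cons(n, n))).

2

depth(cons(n, n)) = 1 + max(0, 0) = 1
depth(succ(cons(n, n))) = 1 + depth(cons(n, n)) = 1 + 1 = 2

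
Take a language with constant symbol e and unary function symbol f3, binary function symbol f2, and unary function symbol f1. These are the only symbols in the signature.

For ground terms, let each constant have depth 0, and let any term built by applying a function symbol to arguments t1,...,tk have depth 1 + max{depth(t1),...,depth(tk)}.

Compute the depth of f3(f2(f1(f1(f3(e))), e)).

5

depth(f3(e)) = 1 + depth(e) = 1 + 0 = 1
depth(f1(f3(e))) = 1 + depth(f3(e)) = 1 + 1 = 2
depth(f1(f1(f3(e)))) = 1 + depth(f1(f3(e))) = 1 + 2 = 3
depth(f2(f1(f1(f3(e))), e)) = 1 + max(3, 0) = 4
depth(f3(f2(f1(f1(f3(e))), e))) = 1 + depth(f2(f1(f1(f3(e))), e)) = 1 + 4 = 5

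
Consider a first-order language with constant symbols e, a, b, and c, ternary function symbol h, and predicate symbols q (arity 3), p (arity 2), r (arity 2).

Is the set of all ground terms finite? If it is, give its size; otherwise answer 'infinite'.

infinite

The signature has at least one function symbol (h, arity 3) and at least one constant (e).
Iterating h gives infinitely many distinct ground terms: e, h(e, e, e), h(h(e, e, e), h(e, e, e), h(e, e, e)), ...
So the Herbrand universe is infinite.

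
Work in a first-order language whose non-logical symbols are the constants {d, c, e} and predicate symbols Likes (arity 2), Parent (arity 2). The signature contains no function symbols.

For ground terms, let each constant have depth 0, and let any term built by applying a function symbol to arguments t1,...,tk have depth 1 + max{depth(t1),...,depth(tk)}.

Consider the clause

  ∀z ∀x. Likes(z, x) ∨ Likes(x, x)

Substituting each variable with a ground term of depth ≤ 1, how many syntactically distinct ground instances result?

Ground terms of depth ≤ 1:
  With no function symbols every ground term is a constant, so there are exactly 3 ground terms at every depth bound.
  N_0 = 3
  N_1 = 3
  Explicitly: d, c, e.
So there are 3 ground terms available for substitution.
There are 2 variables to instantiate (z, x), each occurring in at least one literal, so different choices give different ground instances.
Number of ground instances = 3^2 = 9.

9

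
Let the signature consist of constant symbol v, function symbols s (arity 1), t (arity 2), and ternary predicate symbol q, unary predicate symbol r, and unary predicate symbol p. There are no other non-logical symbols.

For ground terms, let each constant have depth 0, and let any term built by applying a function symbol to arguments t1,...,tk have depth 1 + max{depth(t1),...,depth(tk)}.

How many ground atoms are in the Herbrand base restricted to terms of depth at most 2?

First count ground terms of depth ≤ 2.
Let N_k = |{terms of depth ≤ k}|. Then N_0 = 1 and N_k = 1 + N_{k-1} + N_{k-1}^2 for k ≥ 1 (one summand per function symbol, arity giving the exponent).
N_0 = 1
N_1 = 1 + 1 + 1^2 = 3
N_2 = 1 + 3 + 3^2 = 13
So |H| = 13.
For each predicate symbol, the number of ground atoms is |H| raised to its arity; summing:
  q: 13^3 = 2197;  r: 13;  p: 13
Total ground atoms: 2197 + 13 + 13 = 2223.

2223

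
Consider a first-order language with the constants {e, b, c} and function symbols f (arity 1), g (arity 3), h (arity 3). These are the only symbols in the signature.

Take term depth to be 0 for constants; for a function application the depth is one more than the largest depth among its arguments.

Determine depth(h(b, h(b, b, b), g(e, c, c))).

2

depth(h(b, b, b)) = 1 + max(0, 0, 0) = 1
depth(g(e, c, c)) = 1 + max(0, 0, 0) = 1
depth(h(b, h(b, b, b), g(e, c, c))) = 1 + max(0, 1, 1) = 2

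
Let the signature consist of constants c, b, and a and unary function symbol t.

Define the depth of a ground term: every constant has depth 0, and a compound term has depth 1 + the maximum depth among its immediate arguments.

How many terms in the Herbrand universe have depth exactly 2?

3

Write N_k for the number of ground terms of depth ≤ k. A term of depth ≤ k is either a constant or a function symbol applied to arguments of depth ≤ k−1, so N_k = 3 + N_{k-1}.
N_0 = 3
N_1 = 3 + 3 = 6
N_2 = 3 + 6 = 9
Terms of depth exactly 2: N_2 − N_1 = 9 − 6 = 3.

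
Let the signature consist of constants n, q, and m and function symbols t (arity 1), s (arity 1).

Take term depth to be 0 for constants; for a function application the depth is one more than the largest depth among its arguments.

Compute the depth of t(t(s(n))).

3

depth(s(n)) = 1 + depth(n) = 1 + 0 = 1
depth(t(s(n))) = 1 + depth(s(n)) = 1 + 1 = 2
depth(t(t(s(n)))) = 1 + depth(t(s(n))) = 1 + 2 = 3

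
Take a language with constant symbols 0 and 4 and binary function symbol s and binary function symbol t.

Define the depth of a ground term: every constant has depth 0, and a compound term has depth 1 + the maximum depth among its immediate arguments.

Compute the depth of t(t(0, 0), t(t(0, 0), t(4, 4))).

depth(t(0, 0)) = 1 + max(0, 0) = 1
depth(t(4, 4)) = 1 + max(0, 0) = 1
depth(t(t(0, 0), t(4, 4))) = 1 + max(1, 1) = 2
depth(t(t(0, 0), t(t(0, 0), t(4, 4)))) = 1 + max(1, 2) = 3

3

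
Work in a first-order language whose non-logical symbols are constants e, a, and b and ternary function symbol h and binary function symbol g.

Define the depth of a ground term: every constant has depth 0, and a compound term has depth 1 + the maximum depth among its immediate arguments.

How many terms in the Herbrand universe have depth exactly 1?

36

Let N_k = |{terms of depth ≤ k}|. Then N_0 = 3 and N_k = 3 + N_{k-1}^3 + N_{k-1}^2 for k ≥ 1 (one summand per function symbol, arity giving the exponent).
N_0 = 3
N_1 = 3 + 3^3 + 3^2 = 39
Terms of depth exactly 1: N_1 − N_0 = 39 − 3 = 36.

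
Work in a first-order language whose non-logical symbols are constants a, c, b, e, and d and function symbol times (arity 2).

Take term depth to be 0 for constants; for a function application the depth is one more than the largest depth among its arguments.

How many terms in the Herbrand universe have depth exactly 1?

Let N_k = |{terms of depth ≤ k}|. Then N_0 = 5 and N_k = 5 + N_{k-1}^2 for k ≥ 1 (one summand per function symbol, arity giving the exponent).
N_0 = 5
N_1 = 5 + 5^2 = 30
Terms of depth exactly 1: N_1 − N_0 = 30 − 5 = 25.

25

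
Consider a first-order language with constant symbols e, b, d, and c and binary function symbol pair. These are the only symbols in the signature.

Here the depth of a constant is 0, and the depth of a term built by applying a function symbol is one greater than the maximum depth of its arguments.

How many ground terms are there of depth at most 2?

404

If N_k denotes the number of depth-≤k ground terms, the 4 constants give N_0 = 4, and each function symbol of arity r contributes N_{k-1}^r new terms at level k: N_k = 4 + N_{k-1}^2.
N_0 = 4
N_1 = 4 + 4^2 = 20
N_2 = 4 + 20^2 = 404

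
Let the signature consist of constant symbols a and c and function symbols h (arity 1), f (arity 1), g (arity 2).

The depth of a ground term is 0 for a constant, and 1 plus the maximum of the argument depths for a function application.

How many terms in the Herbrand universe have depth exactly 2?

112

Let N_k = |{terms of depth ≤ k}|. Then N_0 = 2 and N_k = 2 + N_{k-1} + N_{k-1} + N_{k-1}^2 for k ≥ 1 (one summand per function symbol, arity giving the exponent).
N_0 = 2
N_1 = 2 + 2 + 2 + 2^2 = 10
N_2 = 2 + 10 + 10 + 10^2 = 122
Terms of depth exactly 2: N_2 − N_1 = 122 − 10 = 112.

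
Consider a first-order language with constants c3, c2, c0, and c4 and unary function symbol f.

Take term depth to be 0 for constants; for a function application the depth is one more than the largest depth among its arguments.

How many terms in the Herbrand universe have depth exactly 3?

Let N_k = |{terms of depth ≤ k}|. Then N_0 = 4 and N_k = 4 + N_{k-1} for k ≥ 1 (one summand per function symbol, arity giving the exponent).
N_0 = 4
N_1 = 4 + 4 = 8
N_2 = 4 + 8 = 12
N_3 = 4 + 12 = 16
Terms of depth exactly 3: N_3 − N_2 = 16 − 12 = 4.

4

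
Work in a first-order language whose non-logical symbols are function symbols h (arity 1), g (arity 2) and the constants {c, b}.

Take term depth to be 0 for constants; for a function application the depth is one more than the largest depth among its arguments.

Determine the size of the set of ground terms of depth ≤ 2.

74

Let N_k count ground terms of depth at most k. Each non-constant term of depth ≤ k is some function symbol applied to depth-≤(k−1) arguments, giving N_k = 2 + N_{k-1} + N_{k-1}^2.
N_0 = 2
N_1 = 2 + 2 + 2^2 = 8
N_2 = 2 + 8 + 8^2 = 74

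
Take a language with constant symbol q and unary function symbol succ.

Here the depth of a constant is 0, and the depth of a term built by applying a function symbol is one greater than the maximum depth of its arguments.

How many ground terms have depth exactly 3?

1

Write N_k for the number of ground terms of depth ≤ k. A term of depth ≤ k is either a constant or a function symbol applied to arguments of depth ≤ k−1, so N_k = 1 + N_{k-1}.
N_0 = 1
N_1 = 1 + 1 = 2
N_2 = 1 + 2 = 3
N_3 = 1 + 3 = 4
Terms of depth exactly 3: N_3 − N_2 = 4 − 3 = 1.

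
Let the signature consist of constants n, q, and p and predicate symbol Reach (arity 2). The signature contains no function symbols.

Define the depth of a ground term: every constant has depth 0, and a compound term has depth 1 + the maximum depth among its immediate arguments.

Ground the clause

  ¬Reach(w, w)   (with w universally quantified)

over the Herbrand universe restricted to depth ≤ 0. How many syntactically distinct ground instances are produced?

3

Ground terms of depth ≤ 0:
  With no function symbols every ground term is a constant, so there are exactly 3 ground terms at every depth bound.
  N_0 = 3
  Explicitly: n, q, p.
So there are 3 ground terms available for substitution.
There is 1 variable to instantiate (w),  occurring in at least one literal, so different choices give different ground instances.
Number of ground instances = 3.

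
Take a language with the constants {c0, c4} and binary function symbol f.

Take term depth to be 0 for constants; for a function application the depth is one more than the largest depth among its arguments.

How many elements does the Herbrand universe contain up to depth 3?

If N_k denotes the number of depth-≤k ground terms, the 2 constants give N_0 = 2, and each function symbol of arity r contributes N_{k-1}^r new terms at level k: N_k = 2 + N_{k-1}^2.
N_0 = 2
N_1 = 2 + 2^2 = 6
N_2 = 2 + 6^2 = 38
N_3 = 2 + 38^2 = 1446

1446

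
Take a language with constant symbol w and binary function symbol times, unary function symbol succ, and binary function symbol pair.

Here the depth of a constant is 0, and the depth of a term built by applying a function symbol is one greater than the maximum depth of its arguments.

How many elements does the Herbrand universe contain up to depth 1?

Let N_k count ground terms of depth at most k. Each non-constant term of depth ≤ k is some function symbol applied to depth-≤(k−1) arguments, giving N_k = 1 + N_{k-1}^2 + N_{k-1} + N_{k-1}^2.
N_0 = 1
N_1 = 1 + 1^2 + 1 + 1^2 = 4

4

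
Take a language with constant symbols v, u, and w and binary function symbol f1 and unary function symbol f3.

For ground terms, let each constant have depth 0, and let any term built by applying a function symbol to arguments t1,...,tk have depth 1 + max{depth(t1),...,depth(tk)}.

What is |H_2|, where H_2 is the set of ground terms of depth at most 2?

243

If N_k denotes the number of depth-≤k ground terms, the 3 constants give N_0 = 3, and each function symbol of arity r contributes N_{k-1}^r new terms at level k: N_k = 3 + N_{k-1}^2 + N_{k-1}.
N_0 = 3
N_1 = 3 + 3^2 + 3 = 15
N_2 = 3 + 15^2 + 15 = 243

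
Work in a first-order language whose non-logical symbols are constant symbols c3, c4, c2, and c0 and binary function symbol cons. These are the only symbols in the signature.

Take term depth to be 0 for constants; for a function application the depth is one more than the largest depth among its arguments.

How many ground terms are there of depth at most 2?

404

Count level by level. With function symbols cons/2, the terms of depth ≤ k are the 4 constants together with each function applied to depth-≤(k−1) tuples, so N_k = 4 + N_{k-1}^2.
N_0 = 4
N_1 = 4 + 4^2 = 20
N_2 = 4 + 20^2 = 404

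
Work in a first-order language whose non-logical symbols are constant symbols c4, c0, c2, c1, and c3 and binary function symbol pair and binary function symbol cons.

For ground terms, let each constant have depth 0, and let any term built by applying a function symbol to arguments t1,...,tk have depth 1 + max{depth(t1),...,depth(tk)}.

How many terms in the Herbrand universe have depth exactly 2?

6000

Let N_k count ground terms of depth at most k. Each non-constant term of depth ≤ k is some function symbol applied to depth-≤(k−1) arguments, giving N_k = 5 + N_{k-1}^2 + N_{k-1}^2.
N_0 = 5
N_1 = 5 + 5^2 + 5^2 = 55
N_2 = 5 + 55^2 + 55^2 = 6055
Terms of depth exactly 2: N_2 − N_1 = 6055 − 55 = 6000.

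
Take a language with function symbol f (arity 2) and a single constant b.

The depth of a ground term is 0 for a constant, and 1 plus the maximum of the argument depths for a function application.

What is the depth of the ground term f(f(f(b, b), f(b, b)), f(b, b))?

3

depth(f(b, b)) = 1 + max(0, 0) = 1
depth(f(f(b, b), f(b, b))) = 1 + max(1, 1) = 2
depth(f(f(f(b, b), f(b, b)), f(b, b))) = 1 + max(2, 1) = 3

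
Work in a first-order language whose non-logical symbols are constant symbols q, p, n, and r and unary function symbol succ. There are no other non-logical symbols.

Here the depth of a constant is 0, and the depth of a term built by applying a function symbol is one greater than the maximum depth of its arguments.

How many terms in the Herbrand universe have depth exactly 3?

Let N_k = |{terms of depth ≤ k}|. Then N_0 = 4 and N_k = 4 + N_{k-1} for k ≥ 1 (one summand per function symbol, arity giving the exponent).
N_0 = 4
N_1 = 4 + 4 = 8
N_2 = 4 + 8 = 12
N_3 = 4 + 12 = 16
Terms of depth exactly 3: N_3 − N_2 = 16 − 12 = 4.

4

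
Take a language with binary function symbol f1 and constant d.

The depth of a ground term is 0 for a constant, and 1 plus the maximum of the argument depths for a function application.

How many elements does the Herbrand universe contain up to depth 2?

Write N_k for the number of ground terms of depth ≤ k. A term of depth ≤ k is either a constant or a function symbol applied to arguments of depth ≤ k−1, so N_k = 1 + N_{k-1}^2.
N_0 = 1
N_1 = 1 + 1^2 = 2
N_2 = 1 + 2^2 = 5
Explicitly: d, f1(d, d), f1(d, f1(d, d)), f1(f1(d, d), d), f1(f1(d, d), f1(d, d)).

5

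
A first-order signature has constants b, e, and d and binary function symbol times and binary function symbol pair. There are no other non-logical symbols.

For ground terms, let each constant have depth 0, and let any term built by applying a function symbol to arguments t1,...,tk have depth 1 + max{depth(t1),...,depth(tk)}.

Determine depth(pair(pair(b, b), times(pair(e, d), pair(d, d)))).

3

depth(pair(b, b)) = 1 + max(0, 0) = 1
depth(pair(e, d)) = 1 + max(0, 0) = 1
depth(pair(d, d)) = 1 + max(0, 0) = 1
depth(times(pair(e, d), pair(d, d))) = 1 + max(1, 1) = 2
depth(pair(pair(b, b), times(pair(e, d), pair(d, d)))) = 1 + max(1, 2) = 3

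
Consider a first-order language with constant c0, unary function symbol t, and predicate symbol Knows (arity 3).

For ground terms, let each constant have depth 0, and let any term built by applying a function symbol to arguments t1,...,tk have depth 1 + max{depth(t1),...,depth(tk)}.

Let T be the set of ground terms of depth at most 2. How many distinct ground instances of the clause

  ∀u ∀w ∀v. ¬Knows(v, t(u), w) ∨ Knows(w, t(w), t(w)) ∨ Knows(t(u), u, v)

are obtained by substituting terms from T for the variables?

Ground terms of depth ≤ 2:
  Let N_k count ground terms of depth at most k. Each non-constant term of depth ≤ k is some function symbol applied to depth-≤(k−1) arguments, giving N_k = 1 + N_{k-1}.
  N_0 = 1
  N_1 = 1 + 1 = 2
  N_2 = 1 + 2 = 3
So there are 3 ground terms available for substitution.
There are 3 variables to instantiate (u, w, v), each occurring in at least one literal, so different choices give different ground instances.
Number of ground instances = 3^3 = 27.

27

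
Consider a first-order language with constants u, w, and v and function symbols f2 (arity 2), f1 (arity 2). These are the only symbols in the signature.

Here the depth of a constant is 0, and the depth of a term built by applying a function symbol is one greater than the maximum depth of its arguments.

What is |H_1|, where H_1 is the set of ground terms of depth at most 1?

Count level by level. With function symbols f2/2, f1/2, the terms of depth ≤ k are the 3 constants together with each function applied to depth-≤(k−1) tuples, so N_k = 3 + N_{k-1}^2 + N_{k-1}^2.
N_0 = 3
N_1 = 3 + 3^2 + 3^2 = 21

21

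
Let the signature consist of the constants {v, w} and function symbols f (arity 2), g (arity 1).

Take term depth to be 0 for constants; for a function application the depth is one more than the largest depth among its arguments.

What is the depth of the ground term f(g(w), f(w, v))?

2

depth(g(w)) = 1 + depth(w) = 1 + 0 = 1
depth(f(w, v)) = 1 + max(0, 0) = 1
depth(f(g(w), f(w, v))) = 1 + max(1, 1) = 2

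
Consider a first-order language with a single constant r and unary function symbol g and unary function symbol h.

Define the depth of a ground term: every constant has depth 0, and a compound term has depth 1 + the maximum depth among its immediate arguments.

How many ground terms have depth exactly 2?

Count level by level. With function symbols g/1, h/1, the terms of depth ≤ k are the 1 constant together with each function applied to depth-≤(k−1) tuples, so N_k = 1 + N_{k-1} + N_{k-1}.
N_0 = 1
N_1 = 1 + 1 + 1 = 3
N_2 = 1 + 3 + 3 = 7
Terms of depth exactly 2: N_2 − N_1 = 7 − 3 = 4.

4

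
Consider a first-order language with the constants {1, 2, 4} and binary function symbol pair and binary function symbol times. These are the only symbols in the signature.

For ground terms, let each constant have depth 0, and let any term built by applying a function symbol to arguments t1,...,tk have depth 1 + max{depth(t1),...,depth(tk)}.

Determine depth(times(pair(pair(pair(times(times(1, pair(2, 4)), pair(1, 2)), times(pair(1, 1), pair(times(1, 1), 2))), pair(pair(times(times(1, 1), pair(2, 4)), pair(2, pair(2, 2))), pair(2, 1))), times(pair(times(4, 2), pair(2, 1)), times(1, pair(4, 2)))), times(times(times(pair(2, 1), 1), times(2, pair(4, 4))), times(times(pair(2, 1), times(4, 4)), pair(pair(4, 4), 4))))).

7

depth(pair(2, 4)) = 1 + max(0, 0) = 1
depth(times(1, pair(2, 4))) = 1 + max(0, 1) = 2
depth(pair(1, 2)) = 1 + max(0, 0) = 1
depth(times(times(1, pair(2, 4)), pair(1, 2))) = 1 + max(2, 1) = 3
depth(pair(1, 1)) = 1 + max(0, 0) = 1
depth(times(1, 1)) = 1 + max(0, 0) = 1
depth(pair(times(1, 1), 2)) = 1 + max(1, 0) = 2
depth(times(pair(1, 1), pair(times(1, 1), 2))) = 1 + max(1, 2) = 3
depth(pair(times(times(1, pair(2, 4)), pair(1, 2)), times(pair(1, 1), pair(times(1, 1), 2)))) = 1 + max(3, 3) = 4
depth(times(times(1, 1), pair(2, 4))) = 1 + max(1, 1) = 2
depth(pair(2, 2)) = 1 + max(0, 0) = 1
depth(pair(2, pair(2, 2))) = 1 + max(0, 1) = 2
depth(pair(times(times(1, 1), pair(2, 4)), pair(2, pair(2, 2)))) = 1 + max(2, 2) = 3
depth(pair(2, 1)) = 1 + max(0, 0) = 1
depth(pair(pair(times(times(1, 1), pair(2, 4)), pair(2, pair(2, 2))), pair(2, 1))) = 1 + max(3, 1) = 4
depth(pair(pair(times(times(1, pair(2, 4)), pair(1, 2)), times(pair(1, 1), pair(times(1, 1), 2))), pair(pair(times(times(1, 1), pair(2, 4)), pair(2, pair(2, 2))), pair(2, 1)))) = 1 + max(4, 4) = 5
depth(times(4, 2)) = 1 + max(0, 0) = 1
depth(pair(times(4, 2), pair(2, 1))) = 1 + max(1, 1) = 2
depth(pair(4, 2)) = 1 + max(0, 0) = 1
depth(times(1, pair(4, 2))) = 1 + max(0, 1) = 2
depth(times(pair(times(4, 2), pair(2, 1)), times(1, pair(4, 2)))) = 1 + max(2, 2) = 3
depth(pair(pair(pair(times(times(1, pair(2, 4)), pair(1, 2)), times(pair(1, 1), pair(times(1, 1), 2))), pair(pair(times(times(1, 1), pair(2, 4)), pair(2, pair(2, 2))), pair(2, 1))), times(pair(times(4, 2), pair(2, 1)), times(1, pair(4, 2))))) = 1 + max(5, 3) = 6
depth(times(pair(2, 1), 1)) = 1 + max(1, 0) = 2
depth(pair(4, 4)) = 1 + max(0, 0) = 1
depth(times(2, pair(4, 4))) = 1 + max(0, 1) = 2
depth(times(times(pair(2, 1), 1), times(2, pair(4, 4)))) = 1 + max(2, 2) = 3
depth(times(4, 4)) = 1 + max(0, 0) = 1
depth(times(pair(2, 1), times(4, 4))) = 1 + max(1, 1) = 2
depth(pair(pair(4, 4), 4)) = 1 + max(1, 0) = 2
depth(times(times(pair(2, 1), times(4, 4)), pair(pair(4, 4), 4))) = 1 + max(2, 2) = 3
depth(times(times(times(pair(2, 1), 1), times(2, pair(4, 4))), times(times(pair(2, 1), times(4, 4)), pair(pair(4, 4), 4)))) = 1 + max(3, 3) = 4
depth(times(pair(pair(pair(times(times(1, pair(2, 4)), pair(1, 2)), times(pair(1, 1), pair(times(1, 1), 2))), pair(pair(times(times(1, 1), pair(2, 4)), pair(2, pair(2, 2))), pair(2, 1))), times(pair(times(4, 2), pair(2, 1)), times(1, pair(4, 2)))), times(times(times(pair(2, 1), 1), times(2, pair(4, 4))), times(times(pair(2, 1), times(4, 4)), pair(pair(4, 4), 4))))) = 1 + max(6, 4) = 7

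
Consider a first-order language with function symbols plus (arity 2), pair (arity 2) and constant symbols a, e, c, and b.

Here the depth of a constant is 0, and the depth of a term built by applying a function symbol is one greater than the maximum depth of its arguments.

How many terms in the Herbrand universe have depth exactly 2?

Count level by level. With function symbols plus/2, pair/2, the terms of depth ≤ k are the 4 constants together with each function applied to depth-≤(k−1) tuples, so N_k = 4 + N_{k-1}^2 + N_{k-1}^2.
N_0 = 4
N_1 = 4 + 4^2 + 4^2 = 36
N_2 = 4 + 36^2 + 36^2 = 2596
Terms of depth exactly 2: N_2 − N_1 = 2596 − 36 = 2560.

2560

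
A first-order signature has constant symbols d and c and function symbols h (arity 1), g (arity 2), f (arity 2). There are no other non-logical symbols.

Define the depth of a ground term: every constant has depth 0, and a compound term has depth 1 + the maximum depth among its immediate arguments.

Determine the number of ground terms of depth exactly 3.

Count level by level. With function symbols h/1, g/2, f/2, the terms of depth ≤ k are the 2 constants together with each function applied to depth-≤(k−1) tuples, so N_k = 2 + N_{k-1} + N_{k-1}^2 + N_{k-1}^2.
N_0 = 2
N_1 = 2 + 2 + 2^2 + 2^2 = 12
N_2 = 2 + 12 + 12^2 + 12^2 = 302
N_3 = 2 + 302 + 302^2 + 302^2 = 182712
Terms of depth exactly 3: N_3 − N_2 = 182712 − 302 = 182410.

182410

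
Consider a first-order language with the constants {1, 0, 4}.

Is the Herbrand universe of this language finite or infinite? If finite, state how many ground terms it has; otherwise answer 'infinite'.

3

There are no function symbols, so every ground term is one of the 3 constants.
The Herbrand universe is {1, 0, 4}, which is finite with 3 elements.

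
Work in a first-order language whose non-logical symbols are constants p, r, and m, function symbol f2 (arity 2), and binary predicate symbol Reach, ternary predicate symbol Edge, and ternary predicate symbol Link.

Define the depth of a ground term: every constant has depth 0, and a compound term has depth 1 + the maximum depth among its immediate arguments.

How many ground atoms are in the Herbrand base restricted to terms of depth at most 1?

3600

First count ground terms of depth ≤ 1.
Let N_k = |{terms of depth ≤ k}|. Then N_0 = 3 and N_k = 3 + N_{k-1}^2 for k ≥ 1 (one summand per function symbol, arity giving the exponent).
N_0 = 3
N_1 = 3 + 3^2 = 12
Explicitly: p, r, m, f2(p, p), f2(p, r), f2(p, m), f2(r, p), f2(r, r), f2(r, m), f2(m, p), f2(m, r), f2(m, m).
So |H| = 12.
For each predicate symbol, the number of ground atoms is |H| raised to its arity; summing:
  Reach: 12^2 = 144;  Edge: 12^3 = 1728;  Link: 12^3 = 1728
Total ground atoms: 144 + 1728 + 1728 = 3600.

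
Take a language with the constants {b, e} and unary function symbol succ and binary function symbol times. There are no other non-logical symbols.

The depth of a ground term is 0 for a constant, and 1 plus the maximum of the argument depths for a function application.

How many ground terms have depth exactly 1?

Let N_k = |{terms of depth ≤ k}|. Then N_0 = 2 and N_k = 2 + N_{k-1} + N_{k-1}^2 for k ≥ 1 (one summand per function symbol, arity giving the exponent).
N_0 = 2
N_1 = 2 + 2 + 2^2 = 8
Terms of depth exactly 1: N_1 − N_0 = 8 − 2 = 6.

6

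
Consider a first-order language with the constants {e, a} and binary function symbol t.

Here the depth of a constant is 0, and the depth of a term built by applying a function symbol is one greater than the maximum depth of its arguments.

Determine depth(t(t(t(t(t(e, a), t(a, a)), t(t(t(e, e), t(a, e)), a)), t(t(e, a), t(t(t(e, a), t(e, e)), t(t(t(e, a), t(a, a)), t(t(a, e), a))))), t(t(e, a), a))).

7

depth(t(e, a)) = 1 + max(0, 0) = 1
depth(t(a, a)) = 1 + max(0, 0) = 1
depth(t(t(e, a), t(a, a))) = 1 + max(1, 1) = 2
depth(t(e, e)) = 1 + max(0, 0) = 1
depth(t(a, e)) = 1 + max(0, 0) = 1
depth(t(t(e, e), t(a, e))) = 1 + max(1, 1) = 2
depth(t(t(t(e, e), t(a, e)), a)) = 1 + max(2, 0) = 3
depth(t(t(t(e, a), t(a, a)), t(t(t(e, e), t(a, e)), a))) = 1 + max(2, 3) = 4
depth(t(t(e, a), t(e, e))) = 1 + max(1, 1) = 2
depth(t(t(a, e), a)) = 1 + max(1, 0) = 2
depth(t(t(t(e, a), t(a, a)), t(t(a, e), a))) = 1 + max(2, 2) = 3
depth(t(t(t(e, a), t(e, e)), t(t(t(e, a), t(a, a)), t(t(a, e), a)))) = 1 + max(2, 3) = 4
depth(t(t(e, a), t(t(t(e, a), t(e, e)), t(t(t(e, a), t(a, a)), t(t(a, e), a))))) = 1 + max(1, 4) = 5
depth(t(t(t(t(e, a), t(a, a)), t(t(t(e, e), t(a, e)), a)), t(t(e, a), t(t(t(e, a), t(e, e)), t(t(t(e, a), t(a, a)), t(t(a, e), a)))))) = 1 + max(4, 5) = 6
depth(t(t(e, a), a)) = 1 + max(1, 0) = 2
depth(t(t(t(t(t(e, a), t(a, a)), t(t(t(e, e), t(a, e)), a)), t(t(e, a), t(t(t(e, a), t(e, e)), t(t(t(e, a), t(a, a)), t(t(a, e), a))))), t(t(e, a), a))) = 1 + max(6, 2) = 7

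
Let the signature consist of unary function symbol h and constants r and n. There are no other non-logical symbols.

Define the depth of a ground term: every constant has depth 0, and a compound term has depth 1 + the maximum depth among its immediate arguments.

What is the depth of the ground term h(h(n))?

depth(h(n)) = 1 + depth(n) = 1 + 0 = 1
depth(h(h(n))) = 1 + depth(h(n)) = 1 + 1 = 2

2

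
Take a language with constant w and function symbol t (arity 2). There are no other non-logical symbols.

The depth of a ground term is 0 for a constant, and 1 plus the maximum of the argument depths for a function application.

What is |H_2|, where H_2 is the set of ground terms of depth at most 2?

5

Count level by level. With function symbols t/2, the terms of depth ≤ k are the 1 constant together with each function applied to depth-≤(k−1) tuples, so N_k = 1 + N_{k-1}^2.
N_0 = 1
N_1 = 1 + 1^2 = 2
N_2 = 1 + 2^2 = 5
Explicitly: w, t(w, w), t(w, t(w, w)), t(t(w, w), w), t(t(w, w), t(w, w)).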